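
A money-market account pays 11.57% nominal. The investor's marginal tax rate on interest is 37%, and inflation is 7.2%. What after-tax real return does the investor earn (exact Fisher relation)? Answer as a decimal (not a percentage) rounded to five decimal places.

0.00083

After-tax nominal return = 11.57% × (1 − 0.37) = 7.2891%.
1 + r = 1.072891 / 1.07200 = 1.000831
After-tax real rate = 1.000831 − 1 → 0.00083.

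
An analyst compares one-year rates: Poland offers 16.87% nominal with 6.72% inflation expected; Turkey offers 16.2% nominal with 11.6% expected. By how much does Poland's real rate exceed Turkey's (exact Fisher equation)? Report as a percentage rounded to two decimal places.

5.39%

Poland: (1 + 0.1687)/(1 + 0.0672) − 1 = 9.5109%
Turkey: (1 + 0.1620)/(1 + 0.1160) − 1 = 4.1219%
Differential = 9.5109% − 4.1219% = 5.3890% → 5.39%.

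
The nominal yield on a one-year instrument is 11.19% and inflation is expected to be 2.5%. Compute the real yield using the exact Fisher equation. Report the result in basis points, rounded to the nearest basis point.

848 basis points

By the Fisher identity, 1 + r = (1 + i)/(1 + π).
1 + r = 1.11190 / 1.02500 = 1.084780
r = 1.084780 − 1 = 8.4780%, i.e. 848 basis points.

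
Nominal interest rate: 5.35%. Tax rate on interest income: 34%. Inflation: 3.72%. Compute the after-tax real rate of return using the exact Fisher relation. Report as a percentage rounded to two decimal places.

-0.18%

After-tax nominal return = 5.35% × (1 − 0.34) = 3.5310%.
1 + r = 1.03531 / 1.03720 = 0.998178
After-tax real rate = 0.998178 − 1 → -0.18%.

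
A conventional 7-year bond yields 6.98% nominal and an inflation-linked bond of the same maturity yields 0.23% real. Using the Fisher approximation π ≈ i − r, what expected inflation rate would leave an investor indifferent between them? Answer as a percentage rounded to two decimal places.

π ≈ i − r = 6.98% − 0.23% → 6.75%.

6.75%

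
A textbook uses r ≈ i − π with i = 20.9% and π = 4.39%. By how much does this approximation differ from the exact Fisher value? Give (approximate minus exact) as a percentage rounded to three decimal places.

Approximate: r ≈ 20.900% − 4.390% = 16.5100%
Exact: (1 + 0.2090)/(1 + 0.0439) − 1 = 15.8157%
Error = 16.5100% − 15.8157% = 0.6943% → 0.694%.

0.694%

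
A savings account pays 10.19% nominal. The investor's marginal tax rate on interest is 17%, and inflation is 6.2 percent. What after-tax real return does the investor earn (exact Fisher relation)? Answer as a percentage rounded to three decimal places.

After-tax nominal return = 10.19% × (1 − 0.17) = 8.4577%.
1 + r = 1.084577 / 1.06200 = 1.021259
After-tax real rate = 1.021259 − 1 → 2.126%.

2.126%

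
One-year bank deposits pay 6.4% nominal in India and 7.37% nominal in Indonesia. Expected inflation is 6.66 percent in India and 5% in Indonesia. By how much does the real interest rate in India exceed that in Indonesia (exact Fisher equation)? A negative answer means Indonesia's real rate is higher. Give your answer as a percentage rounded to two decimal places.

-2.50%

India: (1 + 0.0640)/(1 + 0.0666) − 1 = -0.2438%
Indonesia: (1 + 0.0737)/(1 + 0.0500) − 1 = 2.2571%
Differential = -0.2438% − 2.2571% = -2.5009% → -2.50%.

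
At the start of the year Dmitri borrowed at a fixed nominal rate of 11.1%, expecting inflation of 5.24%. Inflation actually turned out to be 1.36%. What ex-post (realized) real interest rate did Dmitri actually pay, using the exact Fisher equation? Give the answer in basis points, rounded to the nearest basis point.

Ex-post: (1 + 0.1110)/(1 + 0.0136) − 1 = 9.6093%
So the realized real rate is 961 basis points.

961 basis points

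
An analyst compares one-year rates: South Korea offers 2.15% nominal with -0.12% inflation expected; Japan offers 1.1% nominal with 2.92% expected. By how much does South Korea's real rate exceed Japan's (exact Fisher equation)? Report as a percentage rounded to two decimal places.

South Korea: (1 + 0.0215)/(1 − 0.0012) − 1 = 2.2727%
Japan: (1 + 0.0110)/(1 + 0.0292) − 1 = -1.7684%
Differential = 2.2727% − (-1.7684%) = 4.0411% → 4.04%.

4.04%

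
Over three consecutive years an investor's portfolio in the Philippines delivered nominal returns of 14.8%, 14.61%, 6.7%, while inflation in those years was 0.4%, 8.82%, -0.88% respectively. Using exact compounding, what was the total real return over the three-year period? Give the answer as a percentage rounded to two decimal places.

29.64%

Compound the nominal returns: 1.1480 × 1.1461 × 1.0670 = 1.403876.
Compound inflation: 1.0040 × 1.0882 × 0.9912 = 1.082938.
Deflate: 1.403876 / 1.082938 = 1.296358.
Total real return = 1.296358 − 1 → 29.64%.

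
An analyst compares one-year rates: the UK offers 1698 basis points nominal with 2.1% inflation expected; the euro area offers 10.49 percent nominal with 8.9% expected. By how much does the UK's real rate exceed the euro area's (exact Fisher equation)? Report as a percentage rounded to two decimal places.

13.11%

The UK: (1 + 0.1698)/(1 + 0.0210) − 1 = 14.5739%
The euro area: (1 + 0.1049)/(1 + 0.0890) − 1 = 1.4601%
Differential = 14.5739% − 1.4601% = 13.1139% → 13.11%.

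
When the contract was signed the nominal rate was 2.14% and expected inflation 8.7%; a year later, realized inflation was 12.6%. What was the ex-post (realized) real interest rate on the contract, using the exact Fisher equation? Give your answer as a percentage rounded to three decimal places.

Ex-post: (1 + 0.0214)/(1 + 0.1260) − 1 = -9.28952%
So the realized real rate is -9.290%.

-9.290%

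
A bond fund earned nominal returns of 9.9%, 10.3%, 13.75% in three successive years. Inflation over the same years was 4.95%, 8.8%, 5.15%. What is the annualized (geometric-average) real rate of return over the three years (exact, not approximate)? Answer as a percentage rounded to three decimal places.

Nominal growth factor = 1.0990 × 1.1030 × 1.1375 = 1.37887409
Price-level growth factor = 1.0495 × 1.0880 × 1.0515 = 1.20066158
Real growth factor = 1.37887409 / 1.20066158 = 1.14842859
Annualized real rate = 1.14842859^(1/3) − 1 = 4.7212% → 4.721%.

4.721%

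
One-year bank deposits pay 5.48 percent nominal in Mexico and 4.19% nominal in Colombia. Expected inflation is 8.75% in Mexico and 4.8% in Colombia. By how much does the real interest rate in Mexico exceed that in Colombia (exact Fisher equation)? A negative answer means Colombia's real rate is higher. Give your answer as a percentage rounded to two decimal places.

-2.42%

Mexico: (1 + 0.0548)/(1 + 0.0875) − 1 = -3.0069%
Colombia: (1 + 0.0419)/(1 + 0.0480) − 1 = -0.5821%
Differential = -3.0069% − (-0.5821%) = -2.4248% → -2.42%.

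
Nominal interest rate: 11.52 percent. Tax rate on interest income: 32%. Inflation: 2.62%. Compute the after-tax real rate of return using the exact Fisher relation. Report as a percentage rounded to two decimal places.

5.08%

After-tax nominal return = 11.52% × (1 − 0.32) = 7.8336%.
1 + r = 1.078336 / 1.02620 = 1.050805
After-tax real rate = 1.050805 − 1 → 5.08%.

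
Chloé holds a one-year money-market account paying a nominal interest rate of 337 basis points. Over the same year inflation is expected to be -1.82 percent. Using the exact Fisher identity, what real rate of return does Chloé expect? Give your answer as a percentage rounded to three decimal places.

1 + r = 1.03370 / 0.98180 = 1.052862
r = 1.052862 − 1 = 5.2862%, i.e. 5.286%.

5.286%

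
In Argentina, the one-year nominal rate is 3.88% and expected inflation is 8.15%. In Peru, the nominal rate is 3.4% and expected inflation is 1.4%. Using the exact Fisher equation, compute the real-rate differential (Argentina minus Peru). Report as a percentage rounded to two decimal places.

-5.92%

Argentina: (1 + 0.0388)/(1 + 0.0815) − 1 = -3.9482%
Peru: (1 + 0.0340)/(1 + 0.0140) − 1 = 1.9724%
Differential = -3.9482% − 1.9724% = -5.9206% → -5.92%.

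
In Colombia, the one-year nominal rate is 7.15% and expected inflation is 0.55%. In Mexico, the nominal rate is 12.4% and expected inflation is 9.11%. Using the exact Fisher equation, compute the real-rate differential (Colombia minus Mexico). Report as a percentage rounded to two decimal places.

3.55%

Colombia: (1 + 0.0715)/(1 + 0.0055) − 1 = 6.5639%
Mexico: (1 + 0.1240)/(1 + 0.0911) − 1 = 3.0153%
Differential = 6.5639% − 3.0153% = 3.5486% → 3.55%.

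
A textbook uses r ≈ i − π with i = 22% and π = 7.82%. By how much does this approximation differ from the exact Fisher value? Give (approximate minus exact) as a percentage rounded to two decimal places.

Approximate: r ≈ 22.000% − 7.820% = 14.1800%
Exact: (1 + 0.2200)/(1 + 0.0782) − 1 = 13.1515%
Error = 14.1800% − 13.1515% = 1.0285% → 1.03%.

1.03%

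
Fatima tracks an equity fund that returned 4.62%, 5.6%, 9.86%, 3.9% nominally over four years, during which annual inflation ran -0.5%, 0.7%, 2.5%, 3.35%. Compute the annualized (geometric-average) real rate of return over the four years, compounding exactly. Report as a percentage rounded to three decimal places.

4.403%

Nominal growth factor = 1.0462 × 1.0560 × 1.0986 × 1.0390 = 1.26105427
Price-level growth factor = 0.9950 × 1.0070 × 1.0250 × 1.0335 = 1.06141910
Real growth factor = 1.26105427 / 1.06141910 = 1.18808326
Annualized real rate = 1.18808326^(1/4) − 1 = 4.4027% → 4.403%.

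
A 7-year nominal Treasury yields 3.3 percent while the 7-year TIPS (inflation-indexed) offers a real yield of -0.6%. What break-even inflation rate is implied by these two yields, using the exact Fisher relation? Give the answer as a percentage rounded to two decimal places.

(1 + π) = (1 + i)/(1 + r) = 1.03300 / 0.99400 = 1.039235
Break-even inflation = 1.039235 − 1 → 3.92%.

3.92%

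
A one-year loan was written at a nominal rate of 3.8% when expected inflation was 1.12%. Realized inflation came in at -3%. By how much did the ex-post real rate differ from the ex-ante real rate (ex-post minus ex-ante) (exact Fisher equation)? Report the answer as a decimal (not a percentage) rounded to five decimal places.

0.04360

Ex-ante: (1 + 0.0380)/(1 + 0.0112) − 1 = 2.6503%
Ex-post: (1 + 0.0380)/(1 − 0.0300) − 1 = 7.0103%
Difference (ex-post − ex-ante) = 4.3600% → 0.04360.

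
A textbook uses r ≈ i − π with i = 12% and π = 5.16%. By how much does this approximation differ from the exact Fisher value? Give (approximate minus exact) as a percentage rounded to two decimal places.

0.34%

Approximate: r ≈ 12.000% − 5.160% = 6.8400%
Exact: (1 + 0.1200)/(1 + 0.0516) − 1 = 6.5044%
Error = 6.8400% − 6.5044% = 0.3356% → 0.34%.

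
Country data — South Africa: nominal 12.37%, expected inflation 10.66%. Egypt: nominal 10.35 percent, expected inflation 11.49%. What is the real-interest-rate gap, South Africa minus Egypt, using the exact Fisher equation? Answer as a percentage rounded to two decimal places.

South Africa: (1 + 0.1237)/(1 + 0.1066) − 1 = 1.5453%
Egypt: (1 + 0.1035)/(1 + 0.1149) − 1 = -1.0225%
Differential = 1.5453% − (-1.0225%) = 2.5678% → 2.57%.

2.57%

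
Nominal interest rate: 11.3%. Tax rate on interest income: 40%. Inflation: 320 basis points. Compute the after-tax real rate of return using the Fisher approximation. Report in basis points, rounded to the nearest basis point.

358 basis points

After-tax nominal return = 11.3% × (1 − 0.4) = 6.7800%.
r ≈ 6.7800% − 3.2% → 358 basis points.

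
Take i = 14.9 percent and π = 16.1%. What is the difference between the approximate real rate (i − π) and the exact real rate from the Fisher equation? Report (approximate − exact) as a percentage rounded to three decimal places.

-0.166%

Approximate: r ≈ 14.900% − 16.100% = -1.2000%
Exact: (1 + 0.1490)/(1 + 0.1610) − 1 = -1.0336%
Error = -1.2000% − (-1.0336%) = -0.1664% → -0.166%.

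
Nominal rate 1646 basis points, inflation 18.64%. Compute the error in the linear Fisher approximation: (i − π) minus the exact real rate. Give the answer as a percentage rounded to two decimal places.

-0.34%

Approximate: r ≈ 16.460% − 18.640% = -2.1800%
Exact: (1 + 0.1646)/(1 + 0.1864) − 1 = -1.8375%
Error = -2.1800% − (-1.8375%) = -0.3425% → -0.34%.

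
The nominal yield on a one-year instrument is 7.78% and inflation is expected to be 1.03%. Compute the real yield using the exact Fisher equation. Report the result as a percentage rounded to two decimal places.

1 + r = 1.07780 / 1.01030 = 1.066812
r = 1.066812 − 1 = 6.6812%, i.e. 6.68%.

6.68%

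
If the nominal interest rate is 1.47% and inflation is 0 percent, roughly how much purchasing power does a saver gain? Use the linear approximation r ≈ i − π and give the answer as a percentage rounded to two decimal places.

r ≈ i − π = 1.47% − 0% = 1.47%.

1.47%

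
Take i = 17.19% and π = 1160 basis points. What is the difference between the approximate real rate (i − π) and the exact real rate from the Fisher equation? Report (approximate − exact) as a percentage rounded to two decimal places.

Approximate: r ≈ 17.190% − 11.600% = 5.5900%
Exact: (1 + 0.1719)/(1 + 0.1160) − 1 = 5.0090%
Error = 5.5900% − 5.0090% = 0.5810% → 0.58%.

0.58%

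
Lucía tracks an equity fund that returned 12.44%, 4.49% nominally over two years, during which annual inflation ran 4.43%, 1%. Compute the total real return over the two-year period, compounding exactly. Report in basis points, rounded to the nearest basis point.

1139 basis points

Nominal growth factor = 1.1244 × 1.0449 = 1.174886
Price-level growth factor = 1.0443 × 1.0100 = 1.054743
Real growth factor = 1.174886 / 1.054743 = 1.113907
Total real return = 1.113907 − 1 → 1139 basis points.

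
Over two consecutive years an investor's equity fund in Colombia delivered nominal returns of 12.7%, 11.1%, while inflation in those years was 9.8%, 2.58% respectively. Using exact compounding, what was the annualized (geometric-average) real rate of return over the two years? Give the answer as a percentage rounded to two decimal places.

Nominal growth factor = 1.1270 × 1.1110 = 1.25209700
Price-level growth factor = 1.0980 × 1.0258 = 1.12632840
Real growth factor = 1.25209700 / 1.12632840 = 1.11166246
Annualized real rate = 1.11166246^(1/2) − 1 = 5.4354% → 5.44%.

5.44%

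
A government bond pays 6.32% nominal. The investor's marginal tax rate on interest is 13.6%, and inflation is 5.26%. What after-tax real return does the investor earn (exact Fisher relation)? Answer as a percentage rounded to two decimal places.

After-tax nominal return = 6.32% × (1 − 0.136) = 5.46048%.
1 + r = 1.0546048 / 1.05260 = 1.001905
After-tax real rate = 1.001905 − 1 → 0.19%.

0.19%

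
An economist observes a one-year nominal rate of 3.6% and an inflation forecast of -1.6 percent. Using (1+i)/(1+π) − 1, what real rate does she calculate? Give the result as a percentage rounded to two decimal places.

1 + r = 1.03600 / 0.98400 = 1.052846
r = 1.052846 − 1 = 5.2846%, i.e. 5.28%.

5.28%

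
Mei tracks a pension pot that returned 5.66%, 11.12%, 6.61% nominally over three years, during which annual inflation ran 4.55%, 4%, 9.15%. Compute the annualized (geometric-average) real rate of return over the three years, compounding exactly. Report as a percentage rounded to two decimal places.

Nominal growth factor = 1.0566 × 1.1112 × 1.0661 = 1.25170153
Price-level growth factor = 1.0455 × 1.0400 × 1.0915 = 1.18680978
Real growth factor = 1.25170153 / 1.18680978 = 1.05467746
Annualized real rate = 1.05467746^(1/3) − 1 = 1.7903% → 1.79%.

1.79%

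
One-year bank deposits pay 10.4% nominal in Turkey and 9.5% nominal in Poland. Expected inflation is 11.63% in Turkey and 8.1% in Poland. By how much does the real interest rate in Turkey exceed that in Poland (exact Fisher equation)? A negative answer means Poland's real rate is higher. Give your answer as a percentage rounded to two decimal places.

-2.40%

Turkey: (1 + 0.1040)/(1 + 0.1163) − 1 = -1.1019%
Poland: (1 + 0.0950)/(1 + 0.0810) − 1 = 1.2951%
Differential = -1.1019% − 1.2951% = -2.3970% → -2.40%.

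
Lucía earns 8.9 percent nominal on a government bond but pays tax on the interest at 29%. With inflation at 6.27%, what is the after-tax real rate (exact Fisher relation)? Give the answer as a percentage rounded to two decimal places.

0.05%

After-tax nominal return = 8.9% × (1 − 0.29) = 6.3190%.
1 + r = 1.06319 / 1.06270 = 1.000461
After-tax real rate = 1.000461 − 1 → 0.05%.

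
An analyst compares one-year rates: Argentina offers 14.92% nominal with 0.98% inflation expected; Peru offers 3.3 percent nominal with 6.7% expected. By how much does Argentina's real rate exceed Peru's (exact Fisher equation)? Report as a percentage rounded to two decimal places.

16.99%

Argentina: (1 + 0.1492)/(1 + 0.0098) − 1 = 13.8047%
Peru: (1 + 0.0330)/(1 + 0.0670) − 1 = -3.1865%
Differential = 13.8047% − (-3.1865%) = 16.9912% → 16.99%.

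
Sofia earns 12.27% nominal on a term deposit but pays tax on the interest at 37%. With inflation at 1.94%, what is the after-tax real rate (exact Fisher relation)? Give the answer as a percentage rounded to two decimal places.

5.68%

After-tax nominal return = 12.27% × (1 − 0.37) = 7.7301%.
1 + r = 1.077301 / 1.01940 = 1.056799
After-tax real rate = 1.056799 − 1 → 5.68%.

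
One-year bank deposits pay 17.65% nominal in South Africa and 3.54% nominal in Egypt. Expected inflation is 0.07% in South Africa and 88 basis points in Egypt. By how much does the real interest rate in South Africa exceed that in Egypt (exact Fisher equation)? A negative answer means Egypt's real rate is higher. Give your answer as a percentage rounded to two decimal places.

South Africa: (1 + 0.1765)/(1 + 0.0007) − 1 = 17.5677%
Egypt: (1 + 0.0354)/(1 + 0.0088) − 1 = 2.6368%
Differential = 17.5677% − 2.6368% = 14.9309% → 14.93%.

14.93%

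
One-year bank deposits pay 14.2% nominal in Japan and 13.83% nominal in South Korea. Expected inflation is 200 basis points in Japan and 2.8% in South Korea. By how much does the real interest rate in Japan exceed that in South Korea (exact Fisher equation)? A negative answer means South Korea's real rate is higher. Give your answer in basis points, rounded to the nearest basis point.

Japan: (1 + 0.1420)/(1 + 0.0200) − 1 = 11.9608%
South Korea: (1 + 0.1383)/(1 + 0.0280) − 1 = 10.7296%
Differential = 11.9608% − 10.7296% = 1.2312% → 123 basis points.

123 basis points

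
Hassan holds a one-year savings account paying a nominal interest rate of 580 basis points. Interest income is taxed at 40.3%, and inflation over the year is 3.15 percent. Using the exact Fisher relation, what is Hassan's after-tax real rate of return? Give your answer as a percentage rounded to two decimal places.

0.30%

After-tax nominal return = 5.8% × (1 − 0.403) = 3.4626%.
1 + r = 1.034626 / 1.03150 = 1.003031
After-tax real rate = 1.003031 − 1 → 0.30%.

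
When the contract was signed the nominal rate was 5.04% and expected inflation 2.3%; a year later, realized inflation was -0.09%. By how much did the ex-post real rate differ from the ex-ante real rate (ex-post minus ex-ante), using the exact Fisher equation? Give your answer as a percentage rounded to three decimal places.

Ex-ante: (1 + 0.0504)/(1 + 0.0230) − 1 = 2.6784%
Ex-post: (1 + 0.0504)/(1 − 0.0009) − 1 = 5.1346%
Difference (ex-post − ex-ante) = 2.4562% → 2.456%.

2.456%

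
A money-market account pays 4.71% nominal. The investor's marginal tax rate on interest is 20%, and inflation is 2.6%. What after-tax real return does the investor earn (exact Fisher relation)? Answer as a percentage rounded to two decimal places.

After-tax nominal return = 4.71% × (1 − 0.2) = 3.7680%.
1 + r = 1.03768 / 1.02600 = 1.011384
After-tax real rate = 1.011384 − 1 → 1.14%.

1.14%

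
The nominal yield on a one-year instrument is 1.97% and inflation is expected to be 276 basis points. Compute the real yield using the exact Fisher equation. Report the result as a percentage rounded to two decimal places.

By the Fisher relation, 1 + r = (1 + i)/(1 + π).
1 + r = 1.01970 / 1.02760 = 0.992312
r = 0.992312 − 1 = -0.7688%, i.e. -0.77%.

-0.77%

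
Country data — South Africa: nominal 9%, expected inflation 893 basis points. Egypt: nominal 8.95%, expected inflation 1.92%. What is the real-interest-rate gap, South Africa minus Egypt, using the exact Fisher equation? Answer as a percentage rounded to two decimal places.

-6.83%

South Africa: (1 + 0.0900)/(1 + 0.0893) − 1 = 0.0643%
Egypt: (1 + 0.0895)/(1 + 0.0192) − 1 = 6.8976%
Differential = 0.0643% − 6.8976% = -6.8333% → -6.83%.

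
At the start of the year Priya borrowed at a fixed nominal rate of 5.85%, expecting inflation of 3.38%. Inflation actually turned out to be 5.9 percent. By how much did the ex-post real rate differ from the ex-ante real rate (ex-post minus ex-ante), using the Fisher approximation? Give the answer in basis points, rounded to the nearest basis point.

Ex-ante: 5.85% − 3.38% = 2.470%
Ex-post: 5.85% − 5.9% = -0.050%
Difference (ex-post − ex-ante) = -2.5200% → -252 basis points.

-252 basis points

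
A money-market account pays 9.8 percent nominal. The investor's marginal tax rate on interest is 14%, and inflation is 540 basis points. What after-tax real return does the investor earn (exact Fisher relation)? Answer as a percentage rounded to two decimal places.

After-tax nominal return = 9.8% × (1 − 0.14) = 8.4280%.
1 + r = 1.08428 / 1.05400 = 1.028729
After-tax real rate = 1.028729 − 1 → 2.87%.

2.87%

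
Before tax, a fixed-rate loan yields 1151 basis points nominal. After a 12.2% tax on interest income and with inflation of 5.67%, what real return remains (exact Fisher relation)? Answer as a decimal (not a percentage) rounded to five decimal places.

0.04198

After-tax nominal return = 11.51% × (1 − 0.122) = 10.10578%.
1 + r = 1.1010578 / 1.05670 = 1.041978
After-tax real rate = 1.041978 − 1 → 0.04198.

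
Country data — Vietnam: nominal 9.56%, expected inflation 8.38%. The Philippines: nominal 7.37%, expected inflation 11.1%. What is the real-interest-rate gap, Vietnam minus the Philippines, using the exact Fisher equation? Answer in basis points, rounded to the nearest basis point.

445 basis points

Vietnam: (1 + 0.0956)/(1 + 0.0838) − 1 = 1.0888%
The Philippines: (1 + 0.0737)/(1 + 0.1110) − 1 = -3.3573%
Differential = 1.0888% − (-3.3573%) = 4.4461% → 445 basis points.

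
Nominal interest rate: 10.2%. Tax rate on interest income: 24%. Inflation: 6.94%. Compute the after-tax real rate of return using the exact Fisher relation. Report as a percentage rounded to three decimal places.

After-tax nominal return = 10.2% × (1 − 0.24) = 7.7520%.
1 + r = 1.07752 / 1.06940 = 1.007593
After-tax real rate = 1.007593 − 1 → 0.759%.

0.759%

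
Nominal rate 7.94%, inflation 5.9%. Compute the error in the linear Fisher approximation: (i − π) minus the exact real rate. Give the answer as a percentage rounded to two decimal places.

0.11%

Approximate: r ≈ 7.940% − 5.900% = 2.0400%
Exact: (1 + 0.0794)/(1 + 0.0590) − 1 = 1.9263%
Error = 2.0400% − 1.9263% = 0.1137% → 0.11%.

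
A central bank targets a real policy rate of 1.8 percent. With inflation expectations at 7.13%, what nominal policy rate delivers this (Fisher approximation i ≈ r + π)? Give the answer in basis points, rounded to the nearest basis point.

893 basis points

i ≈ r + π = 1.8% + 7.13% = 893 basis points.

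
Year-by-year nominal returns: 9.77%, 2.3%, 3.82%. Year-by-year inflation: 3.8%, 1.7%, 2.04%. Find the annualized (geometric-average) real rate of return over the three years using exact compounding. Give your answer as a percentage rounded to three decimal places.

Compound the nominal returns: 1.0977 × 1.0230 × 1.0382 = 1.16584368.
Compound inflation: 1.0380 × 1.0170 × 1.0204 = 1.07718118.
Deflate: 1.16584368 / 1.07718118 = 1.08230974.
Annualized real rate = 1.08230974^(1/3) − 1 = 2.6716% → 2.672%.

2.672%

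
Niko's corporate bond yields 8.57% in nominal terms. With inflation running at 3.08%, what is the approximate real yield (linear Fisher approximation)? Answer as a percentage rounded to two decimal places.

5.49%

r ≈ i − π = 8.57% − 3.08% = 5.49%.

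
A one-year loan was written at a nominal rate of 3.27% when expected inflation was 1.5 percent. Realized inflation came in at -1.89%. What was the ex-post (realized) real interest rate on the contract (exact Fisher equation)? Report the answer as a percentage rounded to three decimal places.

5.259%

Ex-post: (1 + 0.0327)/(1 − 0.0189) − 1 = 5.2594%
So the realized real rate is 5.259%.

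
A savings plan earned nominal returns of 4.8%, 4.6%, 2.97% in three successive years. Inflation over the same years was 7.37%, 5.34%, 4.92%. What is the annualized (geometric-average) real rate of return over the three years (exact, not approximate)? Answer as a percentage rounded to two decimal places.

Compound the nominal returns: 1.0480 × 1.0460 × 1.0297 = 1.12876538.
Compound inflation: 1.0737 × 1.0534 × 1.0492 = 1.18668253.
Deflate: 1.12876538 / 1.18668253 = 0.95119406.
Annualized real rate = 0.95119406^(1/3) − 1 = -1.6541% → -1.65%.

-1.65%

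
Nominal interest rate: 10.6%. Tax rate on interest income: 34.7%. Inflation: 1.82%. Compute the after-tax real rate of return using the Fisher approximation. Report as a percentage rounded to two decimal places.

5.10%

After-tax nominal return = 10.6% × (1 − 0.347) = 6.9218%.
r ≈ 6.9218% − 1.82% → 5.10%.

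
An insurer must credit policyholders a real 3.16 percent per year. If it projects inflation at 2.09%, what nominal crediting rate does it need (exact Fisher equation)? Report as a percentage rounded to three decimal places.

(1 + i) = (1 + r)(1 + π) = 1.03160 × 1.02090 = 1.05316044
i = 1.05316044 − 1, so the required nominal rate is 5.316%.

5.316%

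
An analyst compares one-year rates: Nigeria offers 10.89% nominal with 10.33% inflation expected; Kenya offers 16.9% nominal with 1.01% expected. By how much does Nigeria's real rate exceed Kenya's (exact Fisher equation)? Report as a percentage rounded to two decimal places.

Nigeria: (1 + 0.1089)/(1 + 0.1033) − 1 = 0.5076%
Kenya: (1 + 0.1690)/(1 + 0.0101) − 1 = 15.7311%
Differential = 0.5076% − 15.7311% = -15.2235% → -15.22%.

-15.22%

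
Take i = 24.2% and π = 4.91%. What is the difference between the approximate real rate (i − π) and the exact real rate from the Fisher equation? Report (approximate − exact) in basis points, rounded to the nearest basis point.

Approximate: r ≈ 24.200% − 4.910% = 19.2900%
Exact: (1 + 0.2420)/(1 + 0.0491) − 1 = 18.3872%
Error = 19.2900% − 18.3872% = 0.9028% → 90 basis points.

90 basis points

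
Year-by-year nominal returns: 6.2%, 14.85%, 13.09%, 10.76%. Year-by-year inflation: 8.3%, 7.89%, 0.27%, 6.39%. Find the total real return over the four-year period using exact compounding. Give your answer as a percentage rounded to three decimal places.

22.569%

Compound the nominal returns: 1.0620 × 1.1485 × 1.1309 × 1.1076 = 1.527786.
Compound inflation: 1.0830 × 1.0789 × 1.0027 × 1.0639 = 1.246469.
Deflate: 1.527786 / 1.246469 = 1.225692.
Total real return = 1.225692 − 1 → 22.569%.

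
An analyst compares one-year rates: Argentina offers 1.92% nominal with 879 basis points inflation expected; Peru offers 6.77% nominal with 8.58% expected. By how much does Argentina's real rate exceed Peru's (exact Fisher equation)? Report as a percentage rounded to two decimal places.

-4.65%

Argentina: (1 + 0.0192)/(1 + 0.0879) − 1 = -6.3149%
Peru: (1 + 0.0677)/(1 + 0.0858) − 1 = -1.6670%
Differential = -6.3149% − (-1.6670%) = -4.6479% → -4.65%.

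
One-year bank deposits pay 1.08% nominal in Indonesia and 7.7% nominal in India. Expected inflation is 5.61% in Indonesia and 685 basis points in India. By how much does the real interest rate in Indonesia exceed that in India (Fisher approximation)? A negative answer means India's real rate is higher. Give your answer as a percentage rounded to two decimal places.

-5.38%

Indonesia: 1.08% − 5.61% = -4.530%
India: 7.7% − 6.85% = 0.850%
Differential = -5.380% → -5.38%.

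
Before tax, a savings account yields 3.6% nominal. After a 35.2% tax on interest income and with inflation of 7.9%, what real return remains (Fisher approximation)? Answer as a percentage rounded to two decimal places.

After-tax nominal return = 3.6% × (1 − 0.352) = 2.3328%.
r ≈ 2.3328% − 7.9% → -5.57%.

-5.57%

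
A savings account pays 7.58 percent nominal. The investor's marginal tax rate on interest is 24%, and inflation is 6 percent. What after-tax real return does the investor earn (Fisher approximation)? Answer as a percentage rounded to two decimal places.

After-tax nominal return = 7.58% × (1 − 0.24) = 5.7608%.
r ≈ 5.7608% − 6% → -0.24%.

-0.24%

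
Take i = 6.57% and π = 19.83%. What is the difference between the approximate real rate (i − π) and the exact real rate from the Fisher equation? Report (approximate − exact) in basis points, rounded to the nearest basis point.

-219 basis points

Approximate: r ≈ 6.570% − 19.830% = -13.2600%
Exact: (1 + 0.0657)/(1 + 0.1983) − 1 = -11.0657%
Error = -13.2600% − (-11.0657%) = -2.1943% → -219 basis points.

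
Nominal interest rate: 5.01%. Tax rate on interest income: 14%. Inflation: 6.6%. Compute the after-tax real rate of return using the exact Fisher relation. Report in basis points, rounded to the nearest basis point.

After-tax nominal return = 5.01% × (1 − 0.14) = 4.3086%.
1 + r = 1.043086 / 1.06600 = 0.978505
After-tax real rate = 0.978505 − 1 → -215 basis points.

-215 basis points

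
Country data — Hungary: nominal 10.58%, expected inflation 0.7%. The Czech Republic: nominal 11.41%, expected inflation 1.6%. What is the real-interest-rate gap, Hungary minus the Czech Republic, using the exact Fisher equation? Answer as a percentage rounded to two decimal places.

Hungary: (1 + 0.1058)/(1 + 0.0070) − 1 = 9.8113%
The Czech Republic: (1 + 0.1141)/(1 + 0.0160) − 1 = 9.6555%
Differential = 9.8113% − 9.6555% = 0.1558% → 0.16%.

0.16%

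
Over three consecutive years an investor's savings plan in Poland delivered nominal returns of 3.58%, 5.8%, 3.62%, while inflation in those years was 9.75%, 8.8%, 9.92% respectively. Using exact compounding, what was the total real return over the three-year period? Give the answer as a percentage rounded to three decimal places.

-13.484%

Nominal growth factor = 1.0358 × 1.0580 × 1.0362 = 1.135547
Price-level growth factor = 1.0975 × 1.0880 × 1.0992 = 1.312533
Real growth factor = 1.135547 / 1.312533 = 0.865157
Total real return = 0.865157 − 1 → -13.484%.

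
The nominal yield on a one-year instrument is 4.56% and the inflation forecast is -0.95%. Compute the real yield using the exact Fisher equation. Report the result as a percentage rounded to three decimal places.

By the Fisher equation, 1 + r = (1 + i)/(1 + π).
1 + r = 1.04560 / 0.99050 = 1.055628
r = 1.055628 − 1 = 5.5628%, i.e. 5.563%.

5.563%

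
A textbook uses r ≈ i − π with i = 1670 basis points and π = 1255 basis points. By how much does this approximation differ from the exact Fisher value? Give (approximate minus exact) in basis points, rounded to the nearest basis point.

46 basis points

Approximate: r ≈ 16.700% − 12.550% = 4.1500%
Exact: (1 + 0.1670)/(1 + 0.1255) − 1 = 3.6873%
Error = 4.1500% − 3.6873% = 0.4627% → 46 basis points.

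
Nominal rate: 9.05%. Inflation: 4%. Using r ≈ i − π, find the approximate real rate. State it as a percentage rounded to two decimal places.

5.05%

r ≈ i − π = 9.05% − 4% = 5.05%.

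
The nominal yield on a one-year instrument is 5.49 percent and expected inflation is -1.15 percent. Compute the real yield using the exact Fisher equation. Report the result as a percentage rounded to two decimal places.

6.72%

1 + r = 1.05490 / 0.98850 = 1.067172
r = 1.067172 − 1 = 6.7172%, i.e. 6.72%.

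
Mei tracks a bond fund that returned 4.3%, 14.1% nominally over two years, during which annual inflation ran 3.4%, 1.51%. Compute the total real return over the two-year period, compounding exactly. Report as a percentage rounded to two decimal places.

13.38%

Compound the nominal returns: 1.0430 × 1.1410 = 1.190063.
Compound inflation: 1.0340 × 1.0151 = 1.049613.
Deflate: 1.190063 / 1.049613 = 1.133811.
Total real return = 1.133811 − 1 → 13.38%.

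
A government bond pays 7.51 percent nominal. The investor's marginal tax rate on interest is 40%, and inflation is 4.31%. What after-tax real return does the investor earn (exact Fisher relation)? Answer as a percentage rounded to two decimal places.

After-tax nominal return = 7.51% × (1 − 0.4) = 4.5060%.
1 + r = 1.04506 / 1.04310 = 1.001879
After-tax real rate = 1.001879 − 1 → 0.19%.

0.19%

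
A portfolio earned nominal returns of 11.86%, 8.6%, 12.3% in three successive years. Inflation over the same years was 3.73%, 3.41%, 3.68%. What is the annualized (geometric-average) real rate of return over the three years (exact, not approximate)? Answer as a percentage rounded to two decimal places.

Nominal growth factor = 1.1186 × 1.0860 × 1.1230 = 1.36421995
Price-level growth factor = 1.0373 × 1.0341 × 1.0368 = 1.11214626
Real growth factor = 1.36421995 / 1.11214626 = 1.22665517
Annualized real rate = 1.22665517^(1/3) − 1 = 7.0469% → 7.05%.

7.05%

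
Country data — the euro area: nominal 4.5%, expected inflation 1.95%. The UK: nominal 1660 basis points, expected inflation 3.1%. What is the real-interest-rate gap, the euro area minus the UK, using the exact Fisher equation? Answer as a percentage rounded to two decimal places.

-10.59%

The euro area: (1 + 0.0450)/(1 + 0.0195) − 1 = 2.5012%
The UK: (1 + 0.1660)/(1 + 0.0310) − 1 = 13.0941%
Differential = 2.5012% − 13.0941% = -10.5929% → -10.59%.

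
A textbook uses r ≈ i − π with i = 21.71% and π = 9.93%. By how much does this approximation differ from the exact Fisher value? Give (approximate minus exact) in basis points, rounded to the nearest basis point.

106 basis points

Approximate: r ≈ 21.710% − 9.930% = 11.7800%
Exact: (1 + 0.2171)/(1 + 0.0993) − 1 = 10.7159%
Error = 11.7800% − 10.7159% = 1.0641% → 106 basis points.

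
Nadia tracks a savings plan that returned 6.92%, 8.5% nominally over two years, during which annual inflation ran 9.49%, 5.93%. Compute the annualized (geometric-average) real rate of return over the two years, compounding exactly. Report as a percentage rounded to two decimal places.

Nominal growth factor = 1.0692 × 1.0850 = 1.16008200
Price-level growth factor = 1.0949 × 1.0593 = 1.15982757
Real growth factor = 1.16008200 / 1.15982757 = 1.00021937
Annualized real rate = 1.00021937^(1/2) − 1 = 0.0110% → 0.01%.

0.01%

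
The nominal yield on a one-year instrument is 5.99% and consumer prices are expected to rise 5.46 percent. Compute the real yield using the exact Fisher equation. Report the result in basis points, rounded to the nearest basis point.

By the Fisher identity, 1 + r = (1 + i)/(1 + π).
1 + r = 1.05990 / 1.05460 = 1.005026
r = 1.005026 − 1 = 0.5026%, i.e. 50 basis points.

50 basis points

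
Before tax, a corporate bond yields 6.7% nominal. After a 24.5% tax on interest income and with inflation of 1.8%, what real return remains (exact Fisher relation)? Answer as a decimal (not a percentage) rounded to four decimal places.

After-tax nominal return = 6.7% × (1 − 0.245) = 5.0585%.
1 + r = 1.050585 / 1.01800 = 1.032009
After-tax real rate = 1.032009 − 1 → 0.0320.

0.0320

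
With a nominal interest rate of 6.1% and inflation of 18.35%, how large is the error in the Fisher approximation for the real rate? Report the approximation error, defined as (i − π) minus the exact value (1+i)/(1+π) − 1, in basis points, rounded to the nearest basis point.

-190 basis points

Approximate: r ≈ 6.100% − 18.350% = -12.2500%
Exact: (1 + 0.0610)/(1 + 0.1835) − 1 = -10.3507%
Error = -12.2500% − (-10.3507%) = -1.8993% → -190 basis points.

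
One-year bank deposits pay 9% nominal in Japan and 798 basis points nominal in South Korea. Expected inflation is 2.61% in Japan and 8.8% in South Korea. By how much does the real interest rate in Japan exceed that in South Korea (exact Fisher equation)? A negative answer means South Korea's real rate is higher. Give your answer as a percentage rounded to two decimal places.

Japan: (1 + 0.0900)/(1 + 0.0261) − 1 = 6.2275%
South Korea: (1 + 0.0798)/(1 + 0.0880) − 1 = -0.7537%
Differential = 6.2275% − (-0.7537%) = 6.9811% → 6.98%.

6.98%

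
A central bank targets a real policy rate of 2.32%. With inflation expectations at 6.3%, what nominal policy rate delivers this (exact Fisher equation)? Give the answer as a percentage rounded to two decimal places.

8.77%

(1 + i) = (1 + r)(1 + π) = 1.02320 × 1.06300 = 1.0876616
i = 1.0876616 − 1, so the required nominal rate is 8.77%.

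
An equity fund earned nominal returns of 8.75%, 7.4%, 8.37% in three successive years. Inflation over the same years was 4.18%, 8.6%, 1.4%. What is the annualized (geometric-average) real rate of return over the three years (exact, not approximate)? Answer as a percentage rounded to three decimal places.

Nominal growth factor = 1.0875 × 1.0740 × 1.0837 = 1.26573451
Price-level growth factor = 1.0418 × 1.0860 × 1.0140 = 1.14723433
Real growth factor = 1.26573451 / 1.14723433 = 1.10329205
Annualized real rate = 1.10329205^(1/3) − 1 = 3.3309% → 3.331%.

3.331%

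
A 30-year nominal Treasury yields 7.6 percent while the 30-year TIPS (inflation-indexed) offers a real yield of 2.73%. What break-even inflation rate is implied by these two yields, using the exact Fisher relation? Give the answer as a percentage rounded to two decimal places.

(1 + π) = (1 + i)/(1 + r) = 1.07600 / 1.02730 = 1.047406
Break-even inflation = 1.047406 − 1 → 4.74%.

4.74%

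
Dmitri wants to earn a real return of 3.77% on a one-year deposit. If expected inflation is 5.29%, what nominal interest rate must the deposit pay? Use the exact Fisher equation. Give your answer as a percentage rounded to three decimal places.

9.259%

(1 + i) = (1 + r)(1 + π) = 1.03770 × 1.05290 = 1.09259433
i = 1.09259433 − 1, so the required nominal rate is 9.259%.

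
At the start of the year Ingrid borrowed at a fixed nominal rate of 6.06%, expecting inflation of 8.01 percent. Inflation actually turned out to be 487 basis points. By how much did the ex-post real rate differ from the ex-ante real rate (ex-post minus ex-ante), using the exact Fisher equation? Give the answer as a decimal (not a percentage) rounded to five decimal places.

Ex-ante: (1 + 0.0606)/(1 + 0.0801) − 1 = -1.8054%
Ex-post: (1 + 0.0606)/(1 + 0.0487) − 1 = 1.1347%
Difference (ex-post − ex-ante) = 2.9401% → 0.02940.

0.02940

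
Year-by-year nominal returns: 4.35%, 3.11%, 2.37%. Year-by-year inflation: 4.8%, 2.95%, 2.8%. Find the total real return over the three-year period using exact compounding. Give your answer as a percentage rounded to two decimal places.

-0.69%

Nominal growth factor = 1.0435 × 1.0311 × 1.0237 = 1.101453
Price-level growth factor = 1.0480 × 1.0295 × 1.0280 = 1.109126
Real growth factor = 1.101453 / 1.109126 = 0.993082
Total real return = 0.993082 − 1 → -0.69%.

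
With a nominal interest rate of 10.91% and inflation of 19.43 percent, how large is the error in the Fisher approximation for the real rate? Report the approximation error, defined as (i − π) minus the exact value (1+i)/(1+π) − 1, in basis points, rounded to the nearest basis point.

Approximate: r ≈ 10.910% − 19.430% = -8.5200%
Exact: (1 + 0.1091)/(1 + 0.1943) − 1 = -7.1339%
Error = -8.5200% − (-7.1339%) = -1.3861% → -139 basis points.

-139 basis points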